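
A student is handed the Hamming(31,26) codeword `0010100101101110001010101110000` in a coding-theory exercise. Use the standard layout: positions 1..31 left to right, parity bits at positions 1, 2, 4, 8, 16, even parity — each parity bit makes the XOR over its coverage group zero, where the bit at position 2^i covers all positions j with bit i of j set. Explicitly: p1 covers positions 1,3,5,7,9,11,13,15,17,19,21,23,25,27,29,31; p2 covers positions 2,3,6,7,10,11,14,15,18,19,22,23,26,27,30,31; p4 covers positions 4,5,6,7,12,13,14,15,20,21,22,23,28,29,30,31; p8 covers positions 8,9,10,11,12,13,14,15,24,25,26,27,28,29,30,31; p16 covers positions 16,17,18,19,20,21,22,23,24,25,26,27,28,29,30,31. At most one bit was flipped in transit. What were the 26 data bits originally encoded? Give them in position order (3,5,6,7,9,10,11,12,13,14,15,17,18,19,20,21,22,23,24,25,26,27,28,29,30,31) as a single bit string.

11000010111001010101110000

s1: b1⊕b3⊕b5⊕b7⊕b9⊕b11⊕b13⊕b15⊕b17⊕b19⊕b21⊕b23⊕b25⊕b27⊕b29⊕b31 = 0⊕1⊕1⊕0⊕0⊕1⊕1⊕1⊕0⊕1⊕1⊕1⊕1⊕1⊕0⊕0 = 0
s2: b2⊕b3⊕b6⊕b7⊕b10⊕b11⊕b14⊕b15⊕b18⊕b19⊕b22⊕b23⊕b26⊕b27⊕b30⊕b31 = 0⊕1⊕0⊕0⊕1⊕1⊕1⊕1⊕0⊕1⊕0⊕1⊕1⊕1⊕0⊕0 = 1
s4: b4⊕b5⊕b6⊕b7⊕b12⊕b13⊕b14⊕b15⊕b20⊕b21⊕b22⊕b23⊕b28⊕b29⊕b30⊕b31 = 0⊕1⊕0⊕0⊕0⊕1⊕1⊕1⊕0⊕1⊕0⊕1⊕0⊕0⊕0⊕0 = 0
s8: b8⊕b9⊕b10⊕b11⊕b12⊕b13⊕b14⊕b15⊕b24⊕b25⊕b26⊕b27⊕b28⊕b29⊕b30⊕b31 = 1⊕0⊕1⊕1⊕0⊕1⊕1⊕1⊕0⊕1⊕1⊕1⊕0⊕0⊕0⊕0 = 1
s16: b16⊕b17⊕b18⊕b19⊕b20⊕b21⊕b22⊕b23⊕b24⊕b25⊕b26⊕b27⊕b28⊕b29⊕b30⊕b31 = 0⊕0⊕0⊕1⊕0⊕1⊕0⊕1⊕0⊕1⊕1⊕1⊕0⊕0⊕0⊕0 = 0
Syndrome (s16...s1) = 01010 → position 10.
Flip bit 10: corrected codeword = 0010100100101110001010101110000
Data bits at positions 3,5,6,7,9,10,11,12,13,14,15,17,18,19,20,21,22,23,24,25,26,27,28,29,30,31: 11000010111001010101110000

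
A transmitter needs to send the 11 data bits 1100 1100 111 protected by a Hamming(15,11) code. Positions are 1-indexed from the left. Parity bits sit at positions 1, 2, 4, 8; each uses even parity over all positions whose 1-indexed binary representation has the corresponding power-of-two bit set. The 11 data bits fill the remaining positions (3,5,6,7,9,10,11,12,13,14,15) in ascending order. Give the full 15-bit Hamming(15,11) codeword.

Place data bits at non-power-of-two positions: b3=1, b5=1, b6=0, b7=0, b9=1, b10=1, b11=0, b12=0, b13=1, b14=1, b15=1.
p1 = XOR of data positions {3,5,7,9,11,13,15} = 1⊕1⊕0⊕1⊕0⊕1⊕1 = 1
p2 = XOR of data positions {3,6,7,10,11,14,15} = 1⊕0⊕0⊕1⊕0⊕1⊕1 = 0
p4 = XOR of data positions {5,6,7,12,13,14,15} = 1⊕0⊕0⊕0⊕1⊕1⊕1 = 0
p8 = XOR of data positions {9,10,11,12,13,14,15} = 1⊕1⊕0⊕0⊕1⊕1⊕1 = 1
Codeword b1..b15 = 101010011100111

101010011100111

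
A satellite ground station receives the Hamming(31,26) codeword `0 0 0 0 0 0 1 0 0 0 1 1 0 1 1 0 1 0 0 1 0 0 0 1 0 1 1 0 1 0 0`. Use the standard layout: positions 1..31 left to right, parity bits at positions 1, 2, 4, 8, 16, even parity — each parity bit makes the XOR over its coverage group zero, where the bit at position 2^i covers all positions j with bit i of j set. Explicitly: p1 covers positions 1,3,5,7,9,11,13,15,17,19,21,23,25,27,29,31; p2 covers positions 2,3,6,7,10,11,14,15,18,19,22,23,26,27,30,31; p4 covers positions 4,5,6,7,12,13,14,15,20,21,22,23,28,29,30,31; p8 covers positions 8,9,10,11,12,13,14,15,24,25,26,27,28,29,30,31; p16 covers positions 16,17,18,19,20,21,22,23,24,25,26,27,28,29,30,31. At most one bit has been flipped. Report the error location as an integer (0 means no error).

s1: b1⊕b3⊕b5⊕b7⊕b9⊕b11⊕b13⊕b15⊕b17⊕b19⊕b21⊕b23⊕b25⊕b27⊕b29⊕b31 = 0⊕0⊕0⊕1⊕0⊕1⊕0⊕1⊕1⊕0⊕0⊕0⊕0⊕1⊕1⊕0 = 0
s2: b2⊕b3⊕b6⊕b7⊕b10⊕b11⊕b14⊕b15⊕b18⊕b19⊕b22⊕b23⊕b26⊕b27⊕b30⊕b31 = 0⊕0⊕0⊕1⊕0⊕1⊕1⊕1⊕0⊕0⊕0⊕0⊕1⊕1⊕0⊕0 = 0
s4: b4⊕b5⊕b6⊕b7⊕b12⊕b13⊕b14⊕b15⊕b20⊕b21⊕b22⊕b23⊕b28⊕b29⊕b30⊕b31 = 0⊕0⊕0⊕1⊕1⊕0⊕1⊕1⊕1⊕0⊕0⊕0⊕0⊕1⊕0⊕0 = 0
s8: b8⊕b9⊕b10⊕b11⊕b12⊕b13⊕b14⊕b15⊕b24⊕b25⊕b26⊕b27⊕b28⊕b29⊕b30⊕b31 = 0⊕0⊕0⊕1⊕1⊕0⊕1⊕1⊕1⊕0⊕1⊕1⊕0⊕1⊕0⊕0 = 0
s16: b16⊕b17⊕b18⊕b19⊕b20⊕b21⊕b22⊕b23⊕b24⊕b25⊕b26⊕b27⊕b28⊕b29⊕b30⊕b31 = 0⊕1⊕0⊕0⊕1⊕0⊕0⊕0⊕1⊕0⊕1⊕1⊕0⊕1⊕0⊕0 = 0
Syndrome (s16...s1) = 00000 → position 0 (no error).

0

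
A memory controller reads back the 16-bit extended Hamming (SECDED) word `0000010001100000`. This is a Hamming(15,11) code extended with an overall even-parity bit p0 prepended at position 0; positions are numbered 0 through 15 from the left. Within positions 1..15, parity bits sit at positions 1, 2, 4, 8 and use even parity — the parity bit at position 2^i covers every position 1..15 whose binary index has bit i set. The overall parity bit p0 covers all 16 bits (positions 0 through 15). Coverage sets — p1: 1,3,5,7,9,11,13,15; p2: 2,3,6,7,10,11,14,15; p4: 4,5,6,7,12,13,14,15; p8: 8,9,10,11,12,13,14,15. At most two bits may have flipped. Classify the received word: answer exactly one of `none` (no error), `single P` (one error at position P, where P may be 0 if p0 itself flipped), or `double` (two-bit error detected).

s1: b1⊕b3⊕b5⊕b7⊕b9⊕b11⊕b13⊕b15 = 0⊕0⊕1⊕0⊕1⊕0⊕0⊕0 = 0
s2: b2⊕b3⊕b6⊕b7⊕b10⊕b11⊕b14⊕b15 = 0⊕0⊕0⊕0⊕1⊕0⊕0⊕0 = 1
s4: b4⊕b5⊕b6⊕b7⊕b12⊕b13⊕b14⊕b15 = 0⊕1⊕0⊕0⊕0⊕0⊕0⊕0 = 1
s8: b8⊕b9⊕b10⊕b11⊕b12⊕b13⊕b14⊕b15 = 0⊕1⊕1⊕0⊕0⊕0⊕0⊕0 = 0
Syndrome (s8...s1) = 0110 → position 6.
Overall parity (XOR of all 16 bits, including p0): 0⊕0⊕0⊕0⊕0⊕1⊕0⊕0⊕0⊕1⊕1⊕0⊕0⊕0⊕0⊕0 = 1
Overall=1, syndrome position=6 → single-bit error at position 6.

single 6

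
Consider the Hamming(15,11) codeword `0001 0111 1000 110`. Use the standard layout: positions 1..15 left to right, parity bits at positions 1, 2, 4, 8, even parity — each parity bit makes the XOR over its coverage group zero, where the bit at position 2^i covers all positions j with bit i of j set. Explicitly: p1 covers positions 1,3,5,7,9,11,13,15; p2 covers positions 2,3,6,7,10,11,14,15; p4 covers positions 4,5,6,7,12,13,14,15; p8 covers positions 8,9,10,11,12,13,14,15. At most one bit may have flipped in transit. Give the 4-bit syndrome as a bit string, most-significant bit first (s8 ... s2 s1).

s1: b1⊕b3⊕b5⊕b7⊕b9⊕b11⊕b13⊕b15 = 0⊕0⊕0⊕1⊕1⊕0⊕1⊕0 = 1
s2: b2⊕b3⊕b6⊕b7⊕b10⊕b11⊕b14⊕b15 = 0⊕0⊕1⊕1⊕0⊕0⊕1⊕0 = 1
s4: b4⊕b5⊕b6⊕b7⊕b12⊕b13⊕b14⊕b15 = 1⊕0⊕1⊕1⊕0⊕1⊕1⊕0 = 1
s8: b8⊕b9⊕b10⊕b11⊕b12⊕b13⊕b14⊕b15 = 1⊕1⊕0⊕0⊕0⊕1⊕1⊕0 = 0
Syndrome (s8...s1) = 0111 → position 7.

0111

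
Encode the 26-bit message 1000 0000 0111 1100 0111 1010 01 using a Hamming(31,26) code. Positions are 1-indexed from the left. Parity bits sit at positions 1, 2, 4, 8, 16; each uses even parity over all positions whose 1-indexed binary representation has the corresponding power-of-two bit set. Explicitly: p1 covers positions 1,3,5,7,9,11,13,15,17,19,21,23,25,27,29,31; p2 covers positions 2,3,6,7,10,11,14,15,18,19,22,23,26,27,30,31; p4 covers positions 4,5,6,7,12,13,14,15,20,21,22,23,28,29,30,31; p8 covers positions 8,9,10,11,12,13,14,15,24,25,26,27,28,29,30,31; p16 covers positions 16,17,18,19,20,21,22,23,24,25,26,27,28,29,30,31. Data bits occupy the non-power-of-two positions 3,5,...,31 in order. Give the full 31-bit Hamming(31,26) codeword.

1011000100000111111000111101001

Place data bits at non-power-of-two positions: b3=1, b5=0, b6=0, b7=0, b9=0, b10=0, b11=0, b12=0, b13=0, b14=1, b15=1, b17=1, b18=1, b19=1, b20=0, b21=0, b22=0, b23=1, b24=1, b25=1, b26=1, b27=0, b28=1, b29=0, b30=0, b31=1.
p1 = XOR of data positions {3,5,7,9,11,13,15,17,19,21,23,25,27,29,31} = 1⊕0⊕0⊕0⊕0⊕0⊕1⊕1⊕1⊕0⊕1⊕1⊕0⊕0⊕1 = 1
p2 = XOR of data positions {3,6,7,10,11,14,15,18,19,22,23,26,27,30,31} = 1⊕0⊕0⊕0⊕0⊕1⊕1⊕1⊕1⊕0⊕1⊕1⊕0⊕0⊕1 = 0
p4 = XOR of data positions {5,6,7,12,13,14,15,20,21,22,23,28,29,30,31} = 0⊕0⊕0⊕0⊕0⊕1⊕1⊕0⊕0⊕0⊕1⊕1⊕0⊕0⊕1 = 1
p8 = XOR of data positions {9,10,11,12,13,14,15,24,25,26,27,28,29,30,31} = 0⊕0⊕0⊕0⊕0⊕1⊕1⊕1⊕1⊕1⊕0⊕1⊕0⊕0⊕1 = 1
p16 = XOR of data positions {17,18,19,20,21,22,23,24,25,26,27,28,29,30,31} = 1⊕1⊕1⊕0⊕0⊕0⊕1⊕1⊕1⊕1⊕0⊕1⊕0⊕0⊕1 = 1
Codeword b1..b31 = 1011000100000111111000111101001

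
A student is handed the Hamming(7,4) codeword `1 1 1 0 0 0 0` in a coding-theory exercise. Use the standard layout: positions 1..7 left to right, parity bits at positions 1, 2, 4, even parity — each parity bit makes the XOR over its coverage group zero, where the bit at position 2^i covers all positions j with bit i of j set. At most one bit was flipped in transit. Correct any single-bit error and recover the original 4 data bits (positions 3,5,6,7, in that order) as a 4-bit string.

1000

s1: b1⊕b3⊕b5⊕b7 = 1⊕1⊕0⊕0 = 0
s2: b2⊕b3⊕b6⊕b7 = 1⊕1⊕0⊕0 = 0
s4: b4⊕b5⊕b6⊕b7 = 0⊕0⊕0⊕0 = 0
Syndrome (s4...s1) = 000 → position 0 (no error).
No correction needed.
Data bits at positions 3,5,6,7: 1000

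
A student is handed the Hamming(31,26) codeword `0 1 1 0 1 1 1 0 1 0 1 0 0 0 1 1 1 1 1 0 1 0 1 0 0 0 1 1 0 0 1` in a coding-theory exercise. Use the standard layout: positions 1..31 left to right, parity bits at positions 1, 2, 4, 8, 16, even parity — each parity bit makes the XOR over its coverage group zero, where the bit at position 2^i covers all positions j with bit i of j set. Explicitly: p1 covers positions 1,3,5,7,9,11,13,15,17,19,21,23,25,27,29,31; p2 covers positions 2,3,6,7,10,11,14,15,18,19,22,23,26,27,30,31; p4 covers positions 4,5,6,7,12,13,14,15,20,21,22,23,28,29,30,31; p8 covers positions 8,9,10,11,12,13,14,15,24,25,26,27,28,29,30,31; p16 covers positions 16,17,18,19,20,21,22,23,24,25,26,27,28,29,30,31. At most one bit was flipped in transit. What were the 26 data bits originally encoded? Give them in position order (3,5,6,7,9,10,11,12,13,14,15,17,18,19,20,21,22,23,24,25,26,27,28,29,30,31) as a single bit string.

11111010001101010100011001

s1: b1⊕b3⊕b5⊕b7⊕b9⊕b11⊕b13⊕b15⊕b17⊕b19⊕b21⊕b23⊕b25⊕b27⊕b29⊕b31 = 0⊕1⊕1⊕1⊕1⊕1⊕0⊕1⊕1⊕1⊕1⊕1⊕0⊕1⊕0⊕1 = 0
s2: b2⊕b3⊕b6⊕b7⊕b10⊕b11⊕b14⊕b15⊕b18⊕b19⊕b22⊕b23⊕b26⊕b27⊕b30⊕b31 = 1⊕1⊕1⊕1⊕0⊕1⊕0⊕1⊕1⊕1⊕0⊕1⊕0⊕1⊕0⊕1 = 1
s4: b4⊕b5⊕b6⊕b7⊕b12⊕b13⊕b14⊕b15⊕b20⊕b21⊕b22⊕b23⊕b28⊕b29⊕b30⊕b31 = 0⊕1⊕1⊕1⊕0⊕0⊕0⊕1⊕0⊕1⊕0⊕1⊕1⊕0⊕0⊕1 = 0
s8: b8⊕b9⊕b10⊕b11⊕b12⊕b13⊕b14⊕b15⊕b24⊕b25⊕b26⊕b27⊕b28⊕b29⊕b30⊕b31 = 0⊕1⊕0⊕1⊕0⊕0⊕0⊕1⊕0⊕0⊕0⊕1⊕1⊕0⊕0⊕1 = 0
s16: b16⊕b17⊕b18⊕b19⊕b20⊕b21⊕b22⊕b23⊕b24⊕b25⊕b26⊕b27⊕b28⊕b29⊕b30⊕b31 = 1⊕1⊕1⊕1⊕0⊕1⊕0⊕1⊕0⊕0⊕0⊕1⊕1⊕0⊕0⊕1 = 1
Syndrome (s16...s1) = 10010 → position 18.
Flip bit 18: corrected codeword = 0110111010100011101010100011001
Data bits at positions 3,5,6,7,9,10,11,12,13,14,15,17,18,19,20,21,22,23,24,25,26,27,28,29,30,31: 11111010001101010100011001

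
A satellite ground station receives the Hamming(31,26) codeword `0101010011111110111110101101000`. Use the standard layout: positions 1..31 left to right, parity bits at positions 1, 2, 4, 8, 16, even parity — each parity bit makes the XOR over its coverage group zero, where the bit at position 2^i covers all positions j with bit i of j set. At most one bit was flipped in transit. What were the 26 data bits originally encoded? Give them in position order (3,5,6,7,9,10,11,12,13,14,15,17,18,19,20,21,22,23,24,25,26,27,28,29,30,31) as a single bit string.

s1: b1⊕b3⊕b5⊕b7⊕b9⊕b11⊕b13⊕b15⊕b17⊕b19⊕b21⊕b23⊕b25⊕b27⊕b29⊕b31 = 0⊕0⊕0⊕0⊕1⊕1⊕1⊕1⊕1⊕1⊕1⊕1⊕1⊕0⊕0⊕0 = 1
s2: b2⊕b3⊕b6⊕b7⊕b10⊕b11⊕b14⊕b15⊕b18⊕b19⊕b22⊕b23⊕b26⊕b27⊕b30⊕b31 = 1⊕0⊕1⊕0⊕1⊕1⊕1⊕1⊕1⊕1⊕0⊕1⊕1⊕0⊕0⊕0 = 0
s4: b4⊕b5⊕b6⊕b7⊕b12⊕b13⊕b14⊕b15⊕b20⊕b21⊕b22⊕b23⊕b28⊕b29⊕b30⊕b31 = 1⊕0⊕1⊕0⊕1⊕1⊕1⊕1⊕1⊕1⊕0⊕1⊕1⊕0⊕0⊕0 = 0
s8: b8⊕b9⊕b10⊕b11⊕b12⊕b13⊕b14⊕b15⊕b24⊕b25⊕b26⊕b27⊕b28⊕b29⊕b30⊕b31 = 0⊕1⊕1⊕1⊕1⊕1⊕1⊕1⊕0⊕1⊕1⊕0⊕1⊕0⊕0⊕0 = 0
s16: b16⊕b17⊕b18⊕b19⊕b20⊕b21⊕b22⊕b23⊕b24⊕b25⊕b26⊕b27⊕b28⊕b29⊕b30⊕b31 = 0⊕1⊕1⊕1⊕1⊕1⊕0⊕1⊕0⊕1⊕1⊕0⊕1⊕0⊕0⊕0 = 1
Syndrome (s16...s1) = 10001 → position 17.
Flip bit 17: corrected codeword = 0101010011111110011110101101000
Data bits at positions 3,5,6,7,9,10,11,12,13,14,15,17,18,19,20,21,22,23,24,25,26,27,28,29,30,31: 00101111111011110101101000

00101111111011110101101000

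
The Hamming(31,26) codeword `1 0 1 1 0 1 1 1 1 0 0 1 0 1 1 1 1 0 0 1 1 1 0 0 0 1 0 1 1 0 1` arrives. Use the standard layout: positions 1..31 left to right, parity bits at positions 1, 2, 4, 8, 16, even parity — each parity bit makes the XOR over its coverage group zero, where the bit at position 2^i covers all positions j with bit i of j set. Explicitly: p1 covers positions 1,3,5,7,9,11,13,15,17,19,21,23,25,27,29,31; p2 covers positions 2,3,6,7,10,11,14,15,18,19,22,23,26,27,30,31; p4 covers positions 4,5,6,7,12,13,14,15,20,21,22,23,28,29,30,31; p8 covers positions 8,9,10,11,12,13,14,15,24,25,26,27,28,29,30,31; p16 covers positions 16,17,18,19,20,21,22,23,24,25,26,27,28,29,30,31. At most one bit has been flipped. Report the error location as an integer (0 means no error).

25

s1: b1⊕b3⊕b5⊕b7⊕b9⊕b11⊕b13⊕b15⊕b17⊕b19⊕b21⊕b23⊕b25⊕b27⊕b29⊕b31 = 1⊕1⊕0⊕1⊕1⊕0⊕0⊕1⊕1⊕0⊕1⊕0⊕0⊕0⊕1⊕1 = 1
s2: b2⊕b3⊕b6⊕b7⊕b10⊕b11⊕b14⊕b15⊕b18⊕b19⊕b22⊕b23⊕b26⊕b27⊕b30⊕b31 = 0⊕1⊕1⊕1⊕0⊕0⊕1⊕1⊕0⊕0⊕1⊕0⊕1⊕0⊕0⊕1 = 0
s4: b4⊕b5⊕b6⊕b7⊕b12⊕b13⊕b14⊕b15⊕b20⊕b21⊕b22⊕b23⊕b28⊕b29⊕b30⊕b31 = 1⊕0⊕1⊕1⊕1⊕0⊕1⊕1⊕1⊕1⊕1⊕0⊕1⊕1⊕0⊕1 = 0
s8: b8⊕b9⊕b10⊕b11⊕b12⊕b13⊕b14⊕b15⊕b24⊕b25⊕b26⊕b27⊕b28⊕b29⊕b30⊕b31 = 1⊕1⊕0⊕0⊕1⊕0⊕1⊕1⊕0⊕0⊕1⊕0⊕1⊕1⊕0⊕1 = 1
s16: b16⊕b17⊕b18⊕b19⊕b20⊕b21⊕b22⊕b23⊕b24⊕b25⊕b26⊕b27⊕b28⊕b29⊕b30⊕b31 = 1⊕1⊕0⊕0⊕1⊕1⊕1⊕0⊕0⊕0⊕1⊕0⊕1⊕1⊕0⊕1 = 1
Syndrome (s16...s1) = 11001 → position 25.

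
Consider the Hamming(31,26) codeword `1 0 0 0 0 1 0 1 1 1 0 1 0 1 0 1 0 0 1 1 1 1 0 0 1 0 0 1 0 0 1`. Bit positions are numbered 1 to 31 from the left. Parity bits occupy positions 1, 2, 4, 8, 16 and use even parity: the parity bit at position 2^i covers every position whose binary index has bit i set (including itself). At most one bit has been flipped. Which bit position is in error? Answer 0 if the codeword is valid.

0

s1: b1⊕b3⊕b5⊕b7⊕b9⊕b11⊕b13⊕b15⊕b17⊕b19⊕b21⊕b23⊕b25⊕b27⊕b29⊕b31 = 1⊕0⊕0⊕0⊕1⊕0⊕0⊕0⊕0⊕1⊕1⊕0⊕1⊕0⊕0⊕1 = 0
s2: b2⊕b3⊕b6⊕b7⊕b10⊕b11⊕b14⊕b15⊕b18⊕b19⊕b22⊕b23⊕b26⊕b27⊕b30⊕b31 = 0⊕0⊕1⊕0⊕1⊕0⊕1⊕0⊕0⊕1⊕1⊕0⊕0⊕0⊕0⊕1 = 0
s4: b4⊕b5⊕b6⊕b7⊕b12⊕b13⊕b14⊕b15⊕b20⊕b21⊕b22⊕b23⊕b28⊕b29⊕b30⊕b31 = 0⊕0⊕1⊕0⊕1⊕0⊕1⊕0⊕1⊕1⊕1⊕0⊕1⊕0⊕0⊕1 = 0
s8: b8⊕b9⊕b10⊕b11⊕b12⊕b13⊕b14⊕b15⊕b24⊕b25⊕b26⊕b27⊕b28⊕b29⊕b30⊕b31 = 1⊕1⊕1⊕0⊕1⊕0⊕1⊕0⊕0⊕1⊕0⊕0⊕1⊕0⊕0⊕1 = 0
s16: b16⊕b17⊕b18⊕b19⊕b20⊕b21⊕b22⊕b23⊕b24⊕b25⊕b26⊕b27⊕b28⊕b29⊕b30⊕b31 = 1⊕0⊕0⊕1⊕1⊕1⊕1⊕0⊕0⊕1⊕0⊕0⊕1⊕0⊕0⊕1 = 0
Syndrome (s16...s1) = 00000 → position 0 (no error).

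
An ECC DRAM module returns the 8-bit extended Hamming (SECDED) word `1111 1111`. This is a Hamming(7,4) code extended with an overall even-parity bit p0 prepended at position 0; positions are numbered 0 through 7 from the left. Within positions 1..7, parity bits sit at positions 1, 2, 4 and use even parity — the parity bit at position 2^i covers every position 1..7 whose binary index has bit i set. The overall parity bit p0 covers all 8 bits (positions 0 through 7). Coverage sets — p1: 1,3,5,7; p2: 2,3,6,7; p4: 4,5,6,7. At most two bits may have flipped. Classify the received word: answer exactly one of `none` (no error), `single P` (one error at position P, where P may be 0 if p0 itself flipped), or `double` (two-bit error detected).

s1: b1⊕b3⊕b5⊕b7 = 1⊕1⊕1⊕1 = 0
s2: b2⊕b3⊕b6⊕b7 = 1⊕1⊕1⊕1 = 0
s4: b4⊕b5⊕b6⊕b7 = 1⊕1⊕1⊕1 = 0
Syndrome (s4...s1) = 000 → position 0 (no error).
Overall parity (XOR of all 8 bits, including p0): 1⊕1⊕1⊕1⊕1⊕1⊕1⊕1 = 0
Overall=0, syndrome position=0 → no error.

none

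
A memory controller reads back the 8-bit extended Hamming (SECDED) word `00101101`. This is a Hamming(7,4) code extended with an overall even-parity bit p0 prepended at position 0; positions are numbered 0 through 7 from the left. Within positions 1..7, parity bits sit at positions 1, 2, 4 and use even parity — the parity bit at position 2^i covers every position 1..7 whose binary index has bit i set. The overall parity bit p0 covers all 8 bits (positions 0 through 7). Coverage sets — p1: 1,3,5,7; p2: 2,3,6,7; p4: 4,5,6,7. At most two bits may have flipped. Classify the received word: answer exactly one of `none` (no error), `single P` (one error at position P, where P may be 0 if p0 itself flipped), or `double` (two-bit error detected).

double

s1: b1⊕b3⊕b5⊕b7 = 0⊕0⊕1⊕1 = 0
s2: b2⊕b3⊕b6⊕b7 = 1⊕0⊕0⊕1 = 0
s4: b4⊕b5⊕b6⊕b7 = 1⊕1⊕0⊕1 = 1
Syndrome (s4...s1) = 100 → position 4.
Overall parity (XOR of all 8 bits, including p0): 0⊕0⊕1⊕0⊕1⊕1⊕0⊕1 = 0
Overall=0, syndrome position=4 → double-bit error detected (uncorrectable).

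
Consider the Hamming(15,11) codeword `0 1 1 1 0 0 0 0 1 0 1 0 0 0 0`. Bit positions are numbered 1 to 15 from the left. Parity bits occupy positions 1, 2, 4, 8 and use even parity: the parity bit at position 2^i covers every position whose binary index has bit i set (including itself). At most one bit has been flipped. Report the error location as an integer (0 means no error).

s1: b1⊕b3⊕b5⊕b7⊕b9⊕b11⊕b13⊕b15 = 0⊕1⊕0⊕0⊕1⊕1⊕0⊕0 = 1
s2: b2⊕b3⊕b6⊕b7⊕b10⊕b11⊕b14⊕b15 = 1⊕1⊕0⊕0⊕0⊕1⊕0⊕0 = 1
s4: b4⊕b5⊕b6⊕b7⊕b12⊕b13⊕b14⊕b15 = 1⊕0⊕0⊕0⊕0⊕0⊕0⊕0 = 1
s8: b8⊕b9⊕b10⊕b11⊕b12⊕b13⊕b14⊕b15 = 0⊕1⊕0⊕1⊕0⊕0⊕0⊕0 = 0
Syndrome (s8...s1) = 0111 → position 7.

7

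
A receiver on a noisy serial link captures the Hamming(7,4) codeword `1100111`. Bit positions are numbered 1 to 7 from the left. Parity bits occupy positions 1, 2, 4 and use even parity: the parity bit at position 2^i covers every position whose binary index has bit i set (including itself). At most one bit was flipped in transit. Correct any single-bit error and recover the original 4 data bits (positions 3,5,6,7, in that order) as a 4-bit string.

s1: b1⊕b3⊕b5⊕b7 = 1⊕0⊕1⊕1 = 1
s2: b2⊕b3⊕b6⊕b7 = 1⊕0⊕1⊕1 = 1
s4: b4⊕b5⊕b6⊕b7 = 0⊕1⊕1⊕1 = 1
Syndrome (s4...s1) = 111 → position 7.
Flip bit 7: corrected codeword = 1100110
Data bits at positions 3,5,6,7: 0110

0110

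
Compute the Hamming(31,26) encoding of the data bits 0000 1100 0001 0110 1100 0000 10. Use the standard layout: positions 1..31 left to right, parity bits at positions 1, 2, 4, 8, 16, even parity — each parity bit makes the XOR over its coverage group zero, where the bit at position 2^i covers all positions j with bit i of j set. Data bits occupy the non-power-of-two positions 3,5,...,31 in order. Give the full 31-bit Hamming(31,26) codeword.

Place data bits at non-power-of-two positions: b3=0, b5=0, b6=0, b7=0, b9=1, b10=1, b11=0, b12=0, b13=0, b14=0, b15=0, b17=1, b18=0, b19=1, b20=1, b21=0, b22=1, b23=1, b24=0, b25=0, b26=0, b27=0, b28=0, b29=0, b30=1, b31=0.
p1 = XOR of data positions {3,5,7,9,11,13,15,17,19,21,23,25,27,29,31} = 0⊕0⊕0⊕1⊕0⊕0⊕0⊕1⊕1⊕0⊕1⊕0⊕0⊕0⊕0 = 0
p2 = XOR of data positions {3,6,7,10,11,14,15,18,19,22,23,26,27,30,31} = 0⊕0⊕0⊕1⊕0⊕0⊕0⊕0⊕1⊕1⊕1⊕0⊕0⊕1⊕0 = 1
p4 = XOR of data positions {5,6,7,12,13,14,15,20,21,22,23,28,29,30,31} = 0⊕0⊕0⊕0⊕0⊕0⊕0⊕1⊕0⊕1⊕1⊕0⊕0⊕1⊕0 = 0
p8 = XOR of data positions {9,10,11,12,13,14,15,24,25,26,27,28,29,30,31} = 1⊕1⊕0⊕0⊕0⊕0⊕0⊕0⊕0⊕0⊕0⊕0⊕0⊕1⊕0 = 1
p16 = XOR of data positions {17,18,19,20,21,22,23,24,25,26,27,28,29,30,31} = 1⊕0⊕1⊕1⊕0⊕1⊕1⊕0⊕0⊕0⊕0⊕0⊕0⊕1⊕0 = 0
Codeword b1..b31 = 0100000111000000101101100000010

0100000111000000101101100000010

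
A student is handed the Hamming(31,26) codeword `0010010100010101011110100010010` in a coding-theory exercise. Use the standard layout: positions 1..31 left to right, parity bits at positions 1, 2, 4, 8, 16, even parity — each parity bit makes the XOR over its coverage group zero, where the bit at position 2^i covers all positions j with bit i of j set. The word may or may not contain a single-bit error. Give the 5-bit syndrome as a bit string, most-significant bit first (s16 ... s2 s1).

s1: b1⊕b3⊕b5⊕b7⊕b9⊕b11⊕b13⊕b15⊕b17⊕b19⊕b21⊕b23⊕b25⊕b27⊕b29⊕b31 = 0⊕1⊕0⊕0⊕0⊕0⊕0⊕0⊕0⊕1⊕1⊕1⊕0⊕1⊕0⊕0 = 1
s2: b2⊕b3⊕b6⊕b7⊕b10⊕b11⊕b14⊕b15⊕b18⊕b19⊕b22⊕b23⊕b26⊕b27⊕b30⊕b31 = 0⊕1⊕1⊕0⊕0⊕0⊕1⊕0⊕1⊕1⊕0⊕1⊕0⊕1⊕1⊕0 = 0
s4: b4⊕b5⊕b6⊕b7⊕b12⊕b13⊕b14⊕b15⊕b20⊕b21⊕b22⊕b23⊕b28⊕b29⊕b30⊕b31 = 0⊕0⊕1⊕0⊕1⊕0⊕1⊕0⊕1⊕1⊕0⊕1⊕0⊕0⊕1⊕0 = 1
s8: b8⊕b9⊕b10⊕b11⊕b12⊕b13⊕b14⊕b15⊕b24⊕b25⊕b26⊕b27⊕b28⊕b29⊕b30⊕b31 = 1⊕0⊕0⊕0⊕1⊕0⊕1⊕0⊕0⊕0⊕0⊕1⊕0⊕0⊕1⊕0 = 1
s16: b16⊕b17⊕b18⊕b19⊕b20⊕b21⊕b22⊕b23⊕b24⊕b25⊕b26⊕b27⊕b28⊕b29⊕b30⊕b31 = 1⊕0⊕1⊕1⊕1⊕1⊕0⊕1⊕0⊕0⊕0⊕1⊕0⊕0⊕1⊕0 = 0
Syndrome (s16...s1) = 01101 → position 13.

01101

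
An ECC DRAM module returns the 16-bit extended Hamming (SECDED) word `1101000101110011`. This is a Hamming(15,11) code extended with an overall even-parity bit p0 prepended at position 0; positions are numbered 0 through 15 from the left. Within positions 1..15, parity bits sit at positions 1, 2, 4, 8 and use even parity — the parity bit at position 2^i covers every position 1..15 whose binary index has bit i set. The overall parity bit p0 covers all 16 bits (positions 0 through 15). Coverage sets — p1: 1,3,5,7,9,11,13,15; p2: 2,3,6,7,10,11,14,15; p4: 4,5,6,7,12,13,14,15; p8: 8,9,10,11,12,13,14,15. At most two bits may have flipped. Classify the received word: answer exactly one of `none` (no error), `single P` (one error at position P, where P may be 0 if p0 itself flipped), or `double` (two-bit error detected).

s1: b1⊕b3⊕b5⊕b7⊕b9⊕b11⊕b13⊕b15 = 1⊕1⊕0⊕1⊕1⊕1⊕0⊕1 = 0
s2: b2⊕b3⊕b6⊕b7⊕b10⊕b11⊕b14⊕b15 = 0⊕1⊕0⊕1⊕1⊕1⊕1⊕1 = 0
s4: b4⊕b5⊕b6⊕b7⊕b12⊕b13⊕b14⊕b15 = 0⊕0⊕0⊕1⊕0⊕0⊕1⊕1 = 1
s8: b8⊕b9⊕b10⊕b11⊕b12⊕b13⊕b14⊕b15 = 0⊕1⊕1⊕1⊕0⊕0⊕1⊕1 = 1
Syndrome (s8...s1) = 1100 → position 12.
Overall parity (XOR of all 16 bits, including p0): 1⊕1⊕0⊕1⊕0⊕0⊕0⊕1⊕0⊕1⊕1⊕1⊕0⊕0⊕1⊕1 = 1
Overall=1, syndrome position=12 → single-bit error at position 12.

single 12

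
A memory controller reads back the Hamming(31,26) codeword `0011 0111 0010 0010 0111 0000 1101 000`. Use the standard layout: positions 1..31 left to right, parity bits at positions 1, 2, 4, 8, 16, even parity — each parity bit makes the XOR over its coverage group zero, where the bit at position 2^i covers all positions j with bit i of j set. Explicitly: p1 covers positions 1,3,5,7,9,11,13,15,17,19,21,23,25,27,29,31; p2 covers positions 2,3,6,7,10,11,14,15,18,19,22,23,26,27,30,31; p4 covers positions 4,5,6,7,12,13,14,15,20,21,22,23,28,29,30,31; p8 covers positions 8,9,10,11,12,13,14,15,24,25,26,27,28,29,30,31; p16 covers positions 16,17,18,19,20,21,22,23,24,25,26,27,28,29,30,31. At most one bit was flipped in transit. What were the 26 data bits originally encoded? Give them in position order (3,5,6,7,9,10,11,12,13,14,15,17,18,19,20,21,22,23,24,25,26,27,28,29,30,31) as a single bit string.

s1: b1⊕b3⊕b5⊕b7⊕b9⊕b11⊕b13⊕b15⊕b17⊕b19⊕b21⊕b23⊕b25⊕b27⊕b29⊕b31 = 0⊕1⊕0⊕1⊕0⊕1⊕0⊕1⊕0⊕1⊕0⊕0⊕1⊕0⊕0⊕0 = 0
s2: b2⊕b3⊕b6⊕b7⊕b10⊕b11⊕b14⊕b15⊕b18⊕b19⊕b22⊕b23⊕b26⊕b27⊕b30⊕b31 = 0⊕1⊕1⊕1⊕0⊕1⊕0⊕1⊕1⊕1⊕0⊕0⊕1⊕0⊕0⊕0 = 0
s4: b4⊕b5⊕b6⊕b7⊕b12⊕b13⊕b14⊕b15⊕b20⊕b21⊕b22⊕b23⊕b28⊕b29⊕b30⊕b31 = 1⊕0⊕1⊕1⊕0⊕0⊕0⊕1⊕1⊕0⊕0⊕0⊕1⊕0⊕0⊕0 = 0
s8: b8⊕b9⊕b10⊕b11⊕b12⊕b13⊕b14⊕b15⊕b24⊕b25⊕b26⊕b27⊕b28⊕b29⊕b30⊕b31 = 1⊕0⊕0⊕1⊕0⊕0⊕0⊕1⊕0⊕1⊕1⊕0⊕1⊕0⊕0⊕0 = 0
s16: b16⊕b17⊕b18⊕b19⊕b20⊕b21⊕b22⊕b23⊕b24⊕b25⊕b26⊕b27⊕b28⊕b29⊕b30⊕b31 = 0⊕0⊕1⊕1⊕1⊕0⊕0⊕0⊕0⊕1⊕1⊕0⊕1⊕0⊕0⊕0 = 0
Syndrome (s16...s1) = 00000 → position 0 (no error).
No correction needed.
Data bits at positions 3,5,6,7,9,10,11,12,13,14,15,17,18,19,20,21,22,23,24,25,26,27,28,29,30,31: 10110010001011100001101000

10110010001011100001101000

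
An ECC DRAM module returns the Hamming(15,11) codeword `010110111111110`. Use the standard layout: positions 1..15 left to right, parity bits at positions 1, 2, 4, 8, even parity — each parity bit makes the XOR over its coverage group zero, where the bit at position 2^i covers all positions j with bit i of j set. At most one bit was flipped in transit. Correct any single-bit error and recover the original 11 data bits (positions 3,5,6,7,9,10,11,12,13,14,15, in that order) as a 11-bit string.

s1: b1⊕b3⊕b5⊕b7⊕b9⊕b11⊕b13⊕b15 = 0⊕0⊕1⊕1⊕1⊕1⊕1⊕0 = 1
s2: b2⊕b3⊕b6⊕b7⊕b10⊕b11⊕b14⊕b15 = 1⊕0⊕0⊕1⊕1⊕1⊕1⊕0 = 1
s4: b4⊕b5⊕b6⊕b7⊕b12⊕b13⊕b14⊕b15 = 1⊕1⊕0⊕1⊕1⊕1⊕1⊕0 = 0
s8: b8⊕b9⊕b10⊕b11⊕b12⊕b13⊕b14⊕b15 = 1⊕1⊕1⊕1⊕1⊕1⊕1⊕0 = 1
Syndrome (s8...s1) = 1011 → position 11.
Flip bit 11: corrected codeword = 010110111101110
Data bits at positions 3,5,6,7,9,10,11,12,13,14,15: 01011101110

01011101110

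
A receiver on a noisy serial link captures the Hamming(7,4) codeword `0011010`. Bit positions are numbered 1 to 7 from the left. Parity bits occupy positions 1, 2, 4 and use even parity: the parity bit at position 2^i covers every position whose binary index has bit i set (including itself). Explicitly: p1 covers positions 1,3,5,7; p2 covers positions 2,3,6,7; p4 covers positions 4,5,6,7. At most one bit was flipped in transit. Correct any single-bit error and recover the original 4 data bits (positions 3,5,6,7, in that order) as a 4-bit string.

s1: b1⊕b3⊕b5⊕b7 = 0⊕1⊕0⊕0 = 1
s2: b2⊕b3⊕b6⊕b7 = 0⊕1⊕1⊕0 = 0
s4: b4⊕b5⊕b6⊕b7 = 1⊕0⊕1⊕0 = 0
Syndrome (s4...s1) = 001 → position 1.
Flip bit 1: corrected codeword = 1011010
Data bits at positions 3,5,6,7: 1010

1010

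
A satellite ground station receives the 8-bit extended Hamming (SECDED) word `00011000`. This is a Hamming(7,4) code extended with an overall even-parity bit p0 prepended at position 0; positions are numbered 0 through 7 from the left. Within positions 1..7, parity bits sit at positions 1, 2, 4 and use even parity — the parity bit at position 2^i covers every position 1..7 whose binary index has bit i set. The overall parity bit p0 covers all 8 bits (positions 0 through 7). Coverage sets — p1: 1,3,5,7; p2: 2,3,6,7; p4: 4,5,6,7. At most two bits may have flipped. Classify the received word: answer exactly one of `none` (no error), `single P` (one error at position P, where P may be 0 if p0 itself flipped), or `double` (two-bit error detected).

double

s1: b1⊕b3⊕b5⊕b7 = 0⊕1⊕0⊕0 = 1
s2: b2⊕b3⊕b6⊕b7 = 0⊕1⊕0⊕0 = 1
s4: b4⊕b5⊕b6⊕b7 = 1⊕0⊕0⊕0 = 1
Syndrome (s4...s1) = 111 → position 7.
Overall parity (XOR of all 8 bits, including p0): 0⊕0⊕0⊕1⊕1⊕0⊕0⊕0 = 0
Overall=0, syndrome position=7 → double-bit error detected (uncorrectable).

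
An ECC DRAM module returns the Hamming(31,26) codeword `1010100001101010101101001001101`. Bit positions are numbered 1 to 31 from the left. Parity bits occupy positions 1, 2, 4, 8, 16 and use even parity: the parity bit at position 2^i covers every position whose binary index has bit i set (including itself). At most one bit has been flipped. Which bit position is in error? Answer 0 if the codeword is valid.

3

s1: b1⊕b3⊕b5⊕b7⊕b9⊕b11⊕b13⊕b15⊕b17⊕b19⊕b21⊕b23⊕b25⊕b27⊕b29⊕b31 = 1⊕1⊕1⊕0⊕0⊕1⊕1⊕1⊕1⊕1⊕0⊕0⊕1⊕0⊕1⊕1 = 1
s2: b2⊕b3⊕b6⊕b7⊕b10⊕b11⊕b14⊕b15⊕b18⊕b19⊕b22⊕b23⊕b26⊕b27⊕b30⊕b31 = 0⊕1⊕0⊕0⊕1⊕1⊕0⊕1⊕0⊕1⊕1⊕0⊕0⊕0⊕0⊕1 = 1
s4: b4⊕b5⊕b6⊕b7⊕b12⊕b13⊕b14⊕b15⊕b20⊕b21⊕b22⊕b23⊕b28⊕b29⊕b30⊕b31 = 0⊕1⊕0⊕0⊕0⊕1⊕0⊕1⊕1⊕0⊕1⊕0⊕1⊕1⊕0⊕1 = 0
s8: b8⊕b9⊕b10⊕b11⊕b12⊕b13⊕b14⊕b15⊕b24⊕b25⊕b26⊕b27⊕b28⊕b29⊕b30⊕b31 = 0⊕0⊕1⊕1⊕0⊕1⊕0⊕1⊕0⊕1⊕0⊕0⊕1⊕1⊕0⊕1 = 0
s16: b16⊕b17⊕b18⊕b19⊕b20⊕b21⊕b22⊕b23⊕b24⊕b25⊕b26⊕b27⊕b28⊕b29⊕b30⊕b31 = 0⊕1⊕0⊕1⊕1⊕0⊕1⊕0⊕0⊕1⊕0⊕0⊕1⊕1⊕0⊕1 = 0
Syndrome (s16...s1) = 00011 → position 3.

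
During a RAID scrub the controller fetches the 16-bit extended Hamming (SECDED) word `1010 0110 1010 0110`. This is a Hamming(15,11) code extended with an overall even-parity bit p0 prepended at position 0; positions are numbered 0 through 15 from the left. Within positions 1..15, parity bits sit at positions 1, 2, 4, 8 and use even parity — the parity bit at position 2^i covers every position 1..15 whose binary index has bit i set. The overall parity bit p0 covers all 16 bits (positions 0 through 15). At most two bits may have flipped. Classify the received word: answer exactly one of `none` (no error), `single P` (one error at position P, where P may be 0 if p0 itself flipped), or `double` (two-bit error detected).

s1: b1⊕b3⊕b5⊕b7⊕b9⊕b11⊕b13⊕b15 = 0⊕0⊕1⊕0⊕0⊕0⊕1⊕0 = 0
s2: b2⊕b3⊕b6⊕b7⊕b10⊕b11⊕b14⊕b15 = 1⊕0⊕1⊕0⊕1⊕0⊕1⊕0 = 0
s4: b4⊕b5⊕b6⊕b7⊕b12⊕b13⊕b14⊕b15 = 0⊕1⊕1⊕0⊕0⊕1⊕1⊕0 = 0
s8: b8⊕b9⊕b10⊕b11⊕b12⊕b13⊕b14⊕b15 = 1⊕0⊕1⊕0⊕0⊕1⊕1⊕0 = 0
Syndrome (s8...s1) = 0000 → position 0 (no error).
Overall parity (XOR of all 16 bits, including p0): 1⊕0⊕1⊕0⊕0⊕1⊕1⊕0⊕1⊕0⊕1⊕0⊕0⊕1⊕1⊕0 = 0
Overall=0, syndrome position=0 → no error.

none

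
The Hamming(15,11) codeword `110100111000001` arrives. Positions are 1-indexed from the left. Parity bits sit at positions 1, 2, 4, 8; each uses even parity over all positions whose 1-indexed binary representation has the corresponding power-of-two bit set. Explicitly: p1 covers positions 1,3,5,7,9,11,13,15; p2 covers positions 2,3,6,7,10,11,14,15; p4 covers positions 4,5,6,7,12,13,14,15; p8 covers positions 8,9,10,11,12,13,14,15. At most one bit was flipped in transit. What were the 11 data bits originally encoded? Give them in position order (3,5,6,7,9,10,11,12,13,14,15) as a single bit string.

s1: b1⊕b3⊕b5⊕b7⊕b9⊕b11⊕b13⊕b15 = 1⊕0⊕0⊕1⊕1⊕0⊕0⊕1 = 0
s2: b2⊕b3⊕b6⊕b7⊕b10⊕b11⊕b14⊕b15 = 1⊕0⊕0⊕1⊕0⊕0⊕0⊕1 = 1
s4: b4⊕b5⊕b6⊕b7⊕b12⊕b13⊕b14⊕b15 = 1⊕0⊕0⊕1⊕0⊕0⊕0⊕1 = 1
s8: b8⊕b9⊕b10⊕b11⊕b12⊕b13⊕b14⊕b15 = 1⊕1⊕0⊕0⊕0⊕0⊕0⊕1 = 1
Syndrome (s8...s1) = 1110 → position 14.
Flip bit 14: corrected codeword = 110100111000011
Data bits at positions 3,5,6,7,9,10,11,12,13,14,15: 00011000011

00011000011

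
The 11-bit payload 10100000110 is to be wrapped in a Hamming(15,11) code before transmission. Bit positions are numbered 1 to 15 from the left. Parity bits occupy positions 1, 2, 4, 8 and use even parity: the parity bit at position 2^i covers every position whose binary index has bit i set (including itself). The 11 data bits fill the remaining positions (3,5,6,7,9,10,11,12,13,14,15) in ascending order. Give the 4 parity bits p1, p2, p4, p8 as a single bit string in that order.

Place data bits at non-power-of-two positions: b3=1, b5=0, b6=1, b7=0, b9=0, b10=0, b11=0, b12=0, b13=1, b14=1, b15=0.
p1 = XOR of data positions {3,5,7,9,11,13,15} = 1⊕0⊕0⊕0⊕0⊕1⊕0 = 0
p2 = XOR of data positions {3,6,7,10,11,14,15} = 1⊕1⊕0⊕0⊕0⊕1⊕0 = 1
p4 = XOR of data positions {5,6,7,12,13,14,15} = 0⊕1⊕0⊕0⊕1⊕1⊕0 = 1
p8 = XOR of data positions {9,10,11,12,13,14,15} = 0⊕0⊕0⊕0⊕1⊕1⊕0 = 0
Parity bits p1,p2,p4,p8 = 0110

0110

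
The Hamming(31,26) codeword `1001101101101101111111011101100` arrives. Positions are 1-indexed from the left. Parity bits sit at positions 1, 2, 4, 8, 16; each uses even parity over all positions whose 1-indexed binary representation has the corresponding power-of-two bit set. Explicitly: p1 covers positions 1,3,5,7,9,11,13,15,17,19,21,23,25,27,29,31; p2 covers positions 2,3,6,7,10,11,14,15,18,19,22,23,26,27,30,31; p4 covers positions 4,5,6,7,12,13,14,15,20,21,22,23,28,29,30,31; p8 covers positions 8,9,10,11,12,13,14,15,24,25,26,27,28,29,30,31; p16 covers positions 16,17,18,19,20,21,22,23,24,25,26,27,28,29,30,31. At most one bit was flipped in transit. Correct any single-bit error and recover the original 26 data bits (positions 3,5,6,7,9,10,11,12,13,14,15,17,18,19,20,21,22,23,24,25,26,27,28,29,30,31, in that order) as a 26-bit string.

s1: b1⊕b3⊕b5⊕b7⊕b9⊕b11⊕b13⊕b15⊕b17⊕b19⊕b21⊕b23⊕b25⊕b27⊕b29⊕b31 = 1⊕0⊕1⊕1⊕0⊕1⊕1⊕0⊕1⊕1⊕1⊕0⊕1⊕0⊕1⊕0 = 0
s2: b2⊕b3⊕b6⊕b7⊕b10⊕b11⊕b14⊕b15⊕b18⊕b19⊕b22⊕b23⊕b26⊕b27⊕b30⊕b31 = 0⊕0⊕0⊕1⊕1⊕1⊕1⊕0⊕1⊕1⊕1⊕0⊕1⊕0⊕0⊕0 = 0
s4: b4⊕b5⊕b6⊕b7⊕b12⊕b13⊕b14⊕b15⊕b20⊕b21⊕b22⊕b23⊕b28⊕b29⊕b30⊕b31 = 1⊕1⊕0⊕1⊕0⊕1⊕1⊕0⊕1⊕1⊕1⊕0⊕1⊕1⊕0⊕0 = 0
s8: b8⊕b9⊕b10⊕b11⊕b12⊕b13⊕b14⊕b15⊕b24⊕b25⊕b26⊕b27⊕b28⊕b29⊕b30⊕b31 = 1⊕0⊕1⊕1⊕0⊕1⊕1⊕0⊕1⊕1⊕1⊕0⊕1⊕1⊕0⊕0 = 0
s16: b16⊕b17⊕b18⊕b19⊕b20⊕b21⊕b22⊕b23⊕b24⊕b25⊕b26⊕b27⊕b28⊕b29⊕b30⊕b31 = 1⊕1⊕1⊕1⊕1⊕1⊕1⊕0⊕1⊕1⊕1⊕0⊕1⊕1⊕0⊕0 = 0
Syndrome (s16...s1) = 00000 → position 0 (no error).
No correction needed.
Data bits at positions 3,5,6,7,9,10,11,12,13,14,15,17,18,19,20,21,22,23,24,25,26,27,28,29,30,31: 01010110110111111011101100

01010110110111111011101100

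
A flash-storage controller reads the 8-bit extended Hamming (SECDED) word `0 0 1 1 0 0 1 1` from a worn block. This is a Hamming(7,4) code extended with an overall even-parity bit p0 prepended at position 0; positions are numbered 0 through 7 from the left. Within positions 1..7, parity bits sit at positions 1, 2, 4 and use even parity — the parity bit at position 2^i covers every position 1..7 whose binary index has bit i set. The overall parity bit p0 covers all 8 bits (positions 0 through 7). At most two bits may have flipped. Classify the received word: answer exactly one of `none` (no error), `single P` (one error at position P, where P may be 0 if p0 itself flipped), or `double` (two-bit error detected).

none

s1: b1⊕b3⊕b5⊕b7 = 0⊕1⊕0⊕1 = 0
s2: b2⊕b3⊕b6⊕b7 = 1⊕1⊕1⊕1 = 0
s4: b4⊕b5⊕b6⊕b7 = 0⊕0⊕1⊕1 = 0
Syndrome (s4...s1) = 000 → position 0 (no error).
Overall parity (XOR of all 8 bits, including p0): 0⊕0⊕1⊕1⊕0⊕0⊕1⊕1 = 0
Overall=0, syndrome position=0 → no error.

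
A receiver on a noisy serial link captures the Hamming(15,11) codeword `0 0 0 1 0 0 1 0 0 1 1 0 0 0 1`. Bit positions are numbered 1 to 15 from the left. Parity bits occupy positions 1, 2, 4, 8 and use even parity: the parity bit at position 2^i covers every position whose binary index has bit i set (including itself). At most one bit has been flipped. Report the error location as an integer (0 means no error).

s1: b1⊕b3⊕b5⊕b7⊕b9⊕b11⊕b13⊕b15 = 0⊕0⊕0⊕1⊕0⊕1⊕0⊕1 = 1
s2: b2⊕b3⊕b6⊕b7⊕b10⊕b11⊕b14⊕b15 = 0⊕0⊕0⊕1⊕1⊕1⊕0⊕1 = 0
s4: b4⊕b5⊕b6⊕b7⊕b12⊕b13⊕b14⊕b15 = 1⊕0⊕0⊕1⊕0⊕0⊕0⊕1 = 1
s8: b8⊕b9⊕b10⊕b11⊕b12⊕b13⊕b14⊕b15 = 0⊕0⊕1⊕1⊕0⊕0⊕0⊕1 = 1
Syndrome (s8...s1) = 1101 → position 13.

13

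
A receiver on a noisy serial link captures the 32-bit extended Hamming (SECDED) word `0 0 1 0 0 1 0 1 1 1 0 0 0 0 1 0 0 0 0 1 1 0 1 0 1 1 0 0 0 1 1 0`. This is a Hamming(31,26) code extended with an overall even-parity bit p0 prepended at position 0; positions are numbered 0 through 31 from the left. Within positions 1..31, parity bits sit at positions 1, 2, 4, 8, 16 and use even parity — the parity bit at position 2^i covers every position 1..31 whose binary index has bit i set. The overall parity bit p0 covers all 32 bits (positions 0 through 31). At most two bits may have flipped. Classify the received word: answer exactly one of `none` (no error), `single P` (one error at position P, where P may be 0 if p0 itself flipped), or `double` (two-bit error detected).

s1: b1⊕b3⊕b5⊕b7⊕b9⊕b11⊕b13⊕b15⊕b17⊕b19⊕b21⊕b23⊕b25⊕b27⊕b29⊕b31 = 0⊕0⊕1⊕1⊕1⊕0⊕0⊕0⊕0⊕1⊕0⊕0⊕1⊕0⊕1⊕0 = 0
s2: b2⊕b3⊕b6⊕b7⊕b10⊕b11⊕b14⊕b15⊕b18⊕b19⊕b22⊕b23⊕b26⊕b27⊕b30⊕b31 = 1⊕0⊕0⊕1⊕0⊕0⊕1⊕0⊕0⊕1⊕1⊕0⊕0⊕0⊕1⊕0 = 0
s4: b4⊕b5⊕b6⊕b7⊕b12⊕b13⊕b14⊕b15⊕b20⊕b21⊕b22⊕b23⊕b28⊕b29⊕b30⊕b31 = 0⊕1⊕0⊕1⊕0⊕0⊕1⊕0⊕1⊕0⊕1⊕0⊕0⊕1⊕1⊕0 = 1
s8: b8⊕b9⊕b10⊕b11⊕b12⊕b13⊕b14⊕b15⊕b24⊕b25⊕b26⊕b27⊕b28⊕b29⊕b30⊕b31 = 1⊕1⊕0⊕0⊕0⊕0⊕1⊕0⊕1⊕1⊕0⊕0⊕0⊕1⊕1⊕0 = 1
s16: b16⊕b17⊕b18⊕b19⊕b20⊕b21⊕b22⊕b23⊕b24⊕b25⊕b26⊕b27⊕b28⊕b29⊕b30⊕b31 = 0⊕0⊕0⊕1⊕1⊕0⊕1⊕0⊕1⊕1⊕0⊕0⊕0⊕1⊕1⊕0 = 1
Syndrome (s16...s1) = 11100 → position 28.
Overall parity (XOR of all 32 bits, including p0): 0⊕0⊕1⊕0⊕0⊕1⊕0⊕1⊕1⊕1⊕0⊕0⊕0⊕0⊕1⊕0⊕0⊕0⊕0⊕1⊕1⊕0⊕1⊕0⊕1⊕1⊕0⊕0⊕0⊕1⊕1⊕0 = 1
Overall=1, syndrome position=28 → single-bit error at position 28.

single 28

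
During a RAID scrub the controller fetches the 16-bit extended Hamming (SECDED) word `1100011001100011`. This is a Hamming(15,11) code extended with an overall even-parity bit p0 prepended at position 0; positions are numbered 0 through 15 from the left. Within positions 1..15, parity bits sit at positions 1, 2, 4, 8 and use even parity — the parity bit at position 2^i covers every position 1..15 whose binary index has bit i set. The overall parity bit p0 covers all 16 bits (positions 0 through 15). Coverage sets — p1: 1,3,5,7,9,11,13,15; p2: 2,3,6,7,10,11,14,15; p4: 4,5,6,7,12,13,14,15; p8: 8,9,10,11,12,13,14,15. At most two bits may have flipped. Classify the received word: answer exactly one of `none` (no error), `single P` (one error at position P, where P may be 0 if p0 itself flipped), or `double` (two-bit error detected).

none

s1: b1⊕b3⊕b5⊕b7⊕b9⊕b11⊕b13⊕b15 = 1⊕0⊕1⊕0⊕1⊕0⊕0⊕1 = 0
s2: b2⊕b3⊕b6⊕b7⊕b10⊕b11⊕b14⊕b15 = 0⊕0⊕1⊕0⊕1⊕0⊕1⊕1 = 0
s4: b4⊕b5⊕b6⊕b7⊕b12⊕b13⊕b14⊕b15 = 0⊕1⊕1⊕0⊕0⊕0⊕1⊕1 = 0
s8: b8⊕b9⊕b10⊕b11⊕b12⊕b13⊕b14⊕b15 = 0⊕1⊕1⊕0⊕0⊕0⊕1⊕1 = 0
Syndrome (s8...s1) = 0000 → position 0 (no error).
Overall parity (XOR of all 16 bits, including p0): 1⊕1⊕0⊕0⊕0⊕1⊕1⊕0⊕0⊕1⊕1⊕0⊕0⊕0⊕1⊕1 = 0
Overall=0, syndrome position=0 → no error.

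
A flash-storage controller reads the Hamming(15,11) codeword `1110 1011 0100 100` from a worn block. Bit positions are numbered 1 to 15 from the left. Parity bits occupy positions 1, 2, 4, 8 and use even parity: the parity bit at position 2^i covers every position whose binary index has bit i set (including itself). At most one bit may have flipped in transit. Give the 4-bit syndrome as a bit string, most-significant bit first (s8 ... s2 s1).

1101

s1: b1⊕b3⊕b5⊕b7⊕b9⊕b11⊕b13⊕b15 = 1⊕1⊕1⊕1⊕0⊕0⊕1⊕0 = 1
s2: b2⊕b3⊕b6⊕b7⊕b10⊕b11⊕b14⊕b15 = 1⊕1⊕0⊕1⊕1⊕0⊕0⊕0 = 0
s4: b4⊕b5⊕b6⊕b7⊕b12⊕b13⊕b14⊕b15 = 0⊕1⊕0⊕1⊕0⊕1⊕0⊕0 = 1
s8: b8⊕b9⊕b10⊕b11⊕b12⊕b13⊕b14⊕b15 = 1⊕0⊕1⊕0⊕0⊕1⊕0⊕0 = 1
Syndrome (s8...s1) = 1101 → position 13.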